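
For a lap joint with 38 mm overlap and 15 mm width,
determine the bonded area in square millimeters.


Area = 38 * 15 = 570 mm^2

570


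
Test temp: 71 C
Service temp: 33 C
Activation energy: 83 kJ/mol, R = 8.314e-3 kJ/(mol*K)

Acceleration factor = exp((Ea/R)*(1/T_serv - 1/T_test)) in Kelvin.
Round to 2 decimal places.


AF = exp((83/0.008314)*(1/306.15 - 1/344.15))
= 36.62

36.62


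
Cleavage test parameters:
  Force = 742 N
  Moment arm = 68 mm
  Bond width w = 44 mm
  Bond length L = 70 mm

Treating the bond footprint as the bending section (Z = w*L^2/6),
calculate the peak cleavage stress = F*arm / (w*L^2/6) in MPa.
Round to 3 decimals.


M = 742 * 68 = 50456 N*mm
Z = 44 * 70^2 / 6 = 215600 / 6 mm^3
sigma = M / Z = 6 * 50456 / 215600 = 302736 / 215600
= 1.404 MPa

1.404


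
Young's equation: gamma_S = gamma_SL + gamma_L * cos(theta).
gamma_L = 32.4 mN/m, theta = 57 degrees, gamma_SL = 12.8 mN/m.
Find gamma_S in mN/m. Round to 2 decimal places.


cos(57 deg) = 0.544639
gamma_S = 12.8 + 32.4 * 0.544639
= 30.45 mN/m

30.45


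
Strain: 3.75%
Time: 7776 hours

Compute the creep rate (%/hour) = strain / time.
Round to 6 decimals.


Creep rate = 3.75 / 7776
= 0.000482 %/h

0.000482


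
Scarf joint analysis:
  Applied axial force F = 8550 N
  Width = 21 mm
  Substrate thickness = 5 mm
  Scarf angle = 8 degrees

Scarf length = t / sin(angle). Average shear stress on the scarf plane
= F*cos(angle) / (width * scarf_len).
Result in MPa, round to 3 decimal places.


Scarf length = 5 / sin(8 deg) = 35.9265 mm
cos(8 deg) = 0.990268
Shear = 8550 * 0.990268 / (21 * 35.9265)
= 11.222 MPa

11.222


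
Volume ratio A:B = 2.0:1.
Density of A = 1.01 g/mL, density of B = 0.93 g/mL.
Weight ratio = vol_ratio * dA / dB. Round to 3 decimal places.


Wt ratio = 2.0 * 1.01 / 0.93
= 2.172

2.172


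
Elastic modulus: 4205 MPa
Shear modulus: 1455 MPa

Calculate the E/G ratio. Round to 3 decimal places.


E / G = 4205 / 1455 = 2.890

2.890


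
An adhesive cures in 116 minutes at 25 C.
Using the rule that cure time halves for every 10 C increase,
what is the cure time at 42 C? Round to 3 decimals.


Factor = 2^((42 - 25) / 10) = 3.2490
Cure time = 116 / 3.2490
= 35.703 minutes

35.703


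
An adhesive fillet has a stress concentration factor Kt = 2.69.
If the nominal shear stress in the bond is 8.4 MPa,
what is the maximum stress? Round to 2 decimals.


Max stress = 8.4 * 2.69 = 22.60 MPa

22.60


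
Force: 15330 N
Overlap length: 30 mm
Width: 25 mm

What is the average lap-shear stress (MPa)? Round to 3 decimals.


Average shear stress = F / (overlap * width)
= 15330 / (30 * 25)
= 20.440 MPa

20.440


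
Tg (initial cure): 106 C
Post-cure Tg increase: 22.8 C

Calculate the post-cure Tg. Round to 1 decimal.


Post-cure Tg = 106 + 22.8 = 128.8 C

128.8


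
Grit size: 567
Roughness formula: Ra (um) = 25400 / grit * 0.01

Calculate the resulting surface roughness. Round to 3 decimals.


Ra = 25400 / 567 * 0.01
= 0.448 um

0.448


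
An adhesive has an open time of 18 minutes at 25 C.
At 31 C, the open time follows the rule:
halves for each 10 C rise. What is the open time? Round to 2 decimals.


Factor = 2^((31-25)/10) = 1.5157
Open time = 18 / 1.5157 = 11.88 min

11.88


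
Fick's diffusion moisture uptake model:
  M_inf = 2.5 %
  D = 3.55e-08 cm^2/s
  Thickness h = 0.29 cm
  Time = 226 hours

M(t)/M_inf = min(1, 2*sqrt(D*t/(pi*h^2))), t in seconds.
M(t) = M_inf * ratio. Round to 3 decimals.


t_sec = 226 * 3600 = 813600
ratio = 2*sqrt(3.55e-08*813600/(pi*0.29^2))
= min(1, 0.661267)
= 0.661267
M(t) = 2.5 * 0.661267 = 1.653 %

1.653


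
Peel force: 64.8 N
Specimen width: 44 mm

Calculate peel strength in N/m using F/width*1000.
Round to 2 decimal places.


Peel strength = 64.8 / 44 * 1000 = 1472.73 N/m

1472.73


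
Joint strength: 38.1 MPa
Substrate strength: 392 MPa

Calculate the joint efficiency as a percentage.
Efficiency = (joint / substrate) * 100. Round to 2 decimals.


Efficiency = (38.1 / 392) * 100 = 9.72%

9.72


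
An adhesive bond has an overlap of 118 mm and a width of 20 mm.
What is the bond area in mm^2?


Bond area = overlap * width
= 118 * 20
= 2360 mm^2

2360


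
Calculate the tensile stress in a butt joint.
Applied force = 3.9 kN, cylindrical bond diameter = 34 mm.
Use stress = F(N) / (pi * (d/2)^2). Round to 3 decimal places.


A = pi * 17.0^2 = 907.9203 mm^2
sigma = 3900.0 / 907.9203 = 4.296 MPa

4.296


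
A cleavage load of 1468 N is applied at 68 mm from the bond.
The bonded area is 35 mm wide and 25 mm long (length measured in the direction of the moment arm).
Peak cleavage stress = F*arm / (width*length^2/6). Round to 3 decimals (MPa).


Moment = 1468 * 68 = 99824 N*mm
Section modulus = 35 * 625 / 6 = 21875 / 6 mm^3
Stress = 99824 / (21875 / 6) = 598944 / 21875
= 27.380 MPa

27.380


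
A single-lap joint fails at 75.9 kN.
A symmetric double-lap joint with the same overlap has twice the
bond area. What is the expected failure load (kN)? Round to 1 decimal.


Double-lap load = 2 * 75.9 = 151.8 kN

151.8


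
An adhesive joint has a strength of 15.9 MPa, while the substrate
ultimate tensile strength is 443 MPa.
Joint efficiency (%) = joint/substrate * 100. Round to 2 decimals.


Efficiency = 15.9 / 443 * 100
= 3.59%

3.59


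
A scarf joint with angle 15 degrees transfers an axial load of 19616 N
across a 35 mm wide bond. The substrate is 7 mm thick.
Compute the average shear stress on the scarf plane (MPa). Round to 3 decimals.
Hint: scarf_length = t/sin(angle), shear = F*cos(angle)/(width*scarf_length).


scarf_length = 7 / sin(15 deg) = 27.0459 mm
cos(15 deg) = 0.965926
shear stress = 19616 * 0.965926 / (35 * 27.0459)
= 20.016 MPa

20.016


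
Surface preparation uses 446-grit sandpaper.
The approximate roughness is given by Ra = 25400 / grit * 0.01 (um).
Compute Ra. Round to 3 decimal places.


Ra = 25400 / 446 * 0.01
= 254 / 446
= 0.570 um

0.570


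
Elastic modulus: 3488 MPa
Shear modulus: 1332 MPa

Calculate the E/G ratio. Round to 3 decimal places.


E / G = 3488 / 1332 = 2.619

2.619


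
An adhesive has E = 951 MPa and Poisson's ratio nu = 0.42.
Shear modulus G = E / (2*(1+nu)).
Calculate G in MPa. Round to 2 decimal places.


G = 951 / (2*(1+0.42))
= 951 / 2.84
= 334.86 MPa

334.86


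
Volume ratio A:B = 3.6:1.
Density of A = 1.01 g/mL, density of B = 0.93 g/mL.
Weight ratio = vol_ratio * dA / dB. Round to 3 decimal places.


Wt ratio = 3.6 * 1.01 / 0.93
= 3.910

3.910


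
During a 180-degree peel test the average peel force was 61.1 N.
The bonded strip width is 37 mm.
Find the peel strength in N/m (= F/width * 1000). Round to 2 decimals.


Peel strength = F/width * 1000
= 61.1 / 37 * 1000
= 1651.35 N/m

1651.35


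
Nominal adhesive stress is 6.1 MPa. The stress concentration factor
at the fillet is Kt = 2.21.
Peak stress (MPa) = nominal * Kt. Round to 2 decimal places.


Peak = 6.1 * 2.21 = 13.48 MPa

13.48


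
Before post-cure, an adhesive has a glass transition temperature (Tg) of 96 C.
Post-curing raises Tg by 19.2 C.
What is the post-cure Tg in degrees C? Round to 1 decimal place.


Tg_post = Tg_base + delta_Tg
= 96 + 19.2
= 115.2 C

115.2


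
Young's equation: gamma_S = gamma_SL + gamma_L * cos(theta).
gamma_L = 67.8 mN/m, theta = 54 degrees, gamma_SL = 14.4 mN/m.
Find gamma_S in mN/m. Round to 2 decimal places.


cos(54 deg) = 0.587785
gamma_S = 14.4 + 67.8 * 0.587785
= 54.25 mN/m

54.25


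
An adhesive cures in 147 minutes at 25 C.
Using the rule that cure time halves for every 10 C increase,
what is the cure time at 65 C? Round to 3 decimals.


Factor = 2^((65 - 25) / 10) = 16.0000
Cure time = 147 / 16.0000
= 9.188 minutes

9.188


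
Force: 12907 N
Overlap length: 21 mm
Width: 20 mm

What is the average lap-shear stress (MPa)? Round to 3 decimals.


Average shear stress = F / (overlap * width)
= 12907 / (21 * 20)
= 30.731 MPa

30.731


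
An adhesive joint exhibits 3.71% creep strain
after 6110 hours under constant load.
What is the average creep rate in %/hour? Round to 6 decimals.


Creep rate = strain / time
= 3.71 / 6110
= 0.000607 %/h

0.000607


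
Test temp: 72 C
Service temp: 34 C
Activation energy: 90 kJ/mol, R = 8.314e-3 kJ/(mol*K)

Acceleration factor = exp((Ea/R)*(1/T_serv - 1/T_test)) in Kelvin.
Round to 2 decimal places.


AF = exp((90/0.008314)*(1/307.15 - 1/345.15))
= 48.44

48.44


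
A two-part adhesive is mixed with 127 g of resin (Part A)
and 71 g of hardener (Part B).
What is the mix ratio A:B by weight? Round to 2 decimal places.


Mix ratio = mass_A / mass_B
= 127 / 71
= 1.79

1.79


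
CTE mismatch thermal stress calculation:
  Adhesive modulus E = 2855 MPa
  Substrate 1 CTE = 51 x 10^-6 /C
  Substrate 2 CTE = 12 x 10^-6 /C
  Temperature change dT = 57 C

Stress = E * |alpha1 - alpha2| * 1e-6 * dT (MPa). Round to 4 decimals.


delta_alpha = |51 - 12| = 39 x 10^-6/C
Stress = 2855 * 39e-6 * 57
= 6.3467 MPa

6.3467


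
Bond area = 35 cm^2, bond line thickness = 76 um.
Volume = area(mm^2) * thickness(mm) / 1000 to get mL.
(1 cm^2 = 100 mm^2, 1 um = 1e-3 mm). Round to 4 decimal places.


area_mm2 = 35 * 100 = 3500
blt_mm = 76 * 1e-3 = 0.076
vol_mm3 = 3500 * 0.076 = 266.0
vol_mL = 266.0 / 1000 = 0.2660 mL

0.2660


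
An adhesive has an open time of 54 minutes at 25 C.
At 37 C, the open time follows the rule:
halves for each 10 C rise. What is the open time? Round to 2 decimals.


Factor = 2^((37-25)/10) = 2.2974
Open time = 54 / 2.2974 = 23.50 min

23.50


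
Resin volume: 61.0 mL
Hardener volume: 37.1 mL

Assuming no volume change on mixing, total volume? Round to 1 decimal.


V_total = 61.0 + 37.1 = 98.1 mL

98.1


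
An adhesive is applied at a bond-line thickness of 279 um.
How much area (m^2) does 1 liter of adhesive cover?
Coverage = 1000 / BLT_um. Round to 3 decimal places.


Coverage = 1000 / 279 = 3.584 m^2

3.584


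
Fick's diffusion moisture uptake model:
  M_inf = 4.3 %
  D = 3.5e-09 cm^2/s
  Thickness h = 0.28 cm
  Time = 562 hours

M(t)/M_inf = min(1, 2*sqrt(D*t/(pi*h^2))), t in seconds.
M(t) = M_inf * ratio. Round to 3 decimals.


t_sec = 562 * 3600 = 2023200
ratio = 2*sqrt(3.5e-09*2023200/(pi*0.28^2))
= min(1, 0.339118)
= 0.339118
M(t) = 4.3 * 0.339118 = 1.458 %

1.458


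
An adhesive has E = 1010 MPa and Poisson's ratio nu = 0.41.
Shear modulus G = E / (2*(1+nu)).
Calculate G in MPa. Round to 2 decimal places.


G = 1010 / (2*(1+0.41))
= 1010 / 2.82
= 358.16 MPa

358.16


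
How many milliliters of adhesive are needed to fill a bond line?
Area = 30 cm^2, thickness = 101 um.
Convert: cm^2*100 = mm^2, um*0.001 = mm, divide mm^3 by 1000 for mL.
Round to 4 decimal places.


= (30 * 100) * (101 * 0.001) / 1000
= 0.3030 mL

0.3030


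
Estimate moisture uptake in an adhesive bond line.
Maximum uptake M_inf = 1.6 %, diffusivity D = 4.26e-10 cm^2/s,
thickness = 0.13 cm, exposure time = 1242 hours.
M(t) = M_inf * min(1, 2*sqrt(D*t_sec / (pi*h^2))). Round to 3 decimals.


Convert time: 1242 h = 4471200 s
ratio = min(1, 2*sqrt(4.26e-10*4471200/(pi*0.13^2)))
= 0.378816
M(t) = 1.6 * 0.378816 = 0.606%

0.606


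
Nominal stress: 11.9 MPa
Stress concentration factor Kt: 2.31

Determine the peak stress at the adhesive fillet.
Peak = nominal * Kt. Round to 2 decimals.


Peak stress = 11.9 * 2.31
= 27.49 MPa

27.49


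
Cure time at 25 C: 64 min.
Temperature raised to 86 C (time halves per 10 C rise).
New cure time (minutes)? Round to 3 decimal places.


Acceleration factor = 2^(61/10) = 68.5935
New time = 64 / 68.5935 = 0.933 min

0.933


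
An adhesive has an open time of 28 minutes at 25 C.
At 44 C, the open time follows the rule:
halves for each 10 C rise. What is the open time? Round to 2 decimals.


Factor = 2^((44-25)/10) = 3.7321
Open time = 28 / 3.7321 = 7.50 min

7.50


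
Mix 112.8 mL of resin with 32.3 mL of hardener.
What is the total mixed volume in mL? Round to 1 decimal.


Total = 112.8 + 32.3 = 145.1 mL

145.1


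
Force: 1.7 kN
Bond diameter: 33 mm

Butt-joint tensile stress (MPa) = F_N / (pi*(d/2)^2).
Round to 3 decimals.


F_N = 1.7 * 1000 = 1700.0 N
A = pi*(16.5)^2 = 855.2986 mm^2
stress = 1700.0 / 855.2986 = 1.988 MPa

1.988


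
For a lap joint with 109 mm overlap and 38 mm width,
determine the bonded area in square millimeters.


Area = 109 * 38 = 4142 mm^2

4142


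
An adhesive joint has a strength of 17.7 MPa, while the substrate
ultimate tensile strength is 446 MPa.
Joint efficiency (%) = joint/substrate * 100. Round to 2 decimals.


Efficiency = 17.7 / 446 * 100
= 3.97%

3.97


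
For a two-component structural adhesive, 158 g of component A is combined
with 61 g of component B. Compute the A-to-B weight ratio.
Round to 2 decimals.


Weight ratio A:B = 158 / 61
= 2.59

2.59


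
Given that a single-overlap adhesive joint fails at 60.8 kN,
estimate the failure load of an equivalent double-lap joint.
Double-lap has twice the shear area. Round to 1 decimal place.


Double-lap factor = 2
Expected load = 60.8 * 2 = 121.6 kN

121.6


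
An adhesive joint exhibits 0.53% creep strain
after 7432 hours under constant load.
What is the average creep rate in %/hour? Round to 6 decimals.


Creep rate = strain / time
= 0.53 / 7432
= 0.000071 %/h

0.000071


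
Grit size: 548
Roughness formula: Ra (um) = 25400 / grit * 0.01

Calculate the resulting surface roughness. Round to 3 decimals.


Ra = 25400 / 548 * 0.01
= 0.464 um

0.464


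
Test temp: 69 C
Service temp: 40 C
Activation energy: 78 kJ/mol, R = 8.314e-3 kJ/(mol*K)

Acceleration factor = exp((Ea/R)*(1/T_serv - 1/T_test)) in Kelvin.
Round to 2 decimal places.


AF = exp((78/0.008314)*(1/313.15 - 1/342.15))
= 12.67

12.67


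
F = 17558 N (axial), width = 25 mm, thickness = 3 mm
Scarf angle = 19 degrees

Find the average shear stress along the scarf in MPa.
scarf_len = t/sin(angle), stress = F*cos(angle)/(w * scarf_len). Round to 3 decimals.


scarf_len = 3/sin(19 deg) = 9.2147
cos(19 deg) = 0.945519
stress = 17558*0.945519/(25*9.2147) = 72.065 MPa

72.065


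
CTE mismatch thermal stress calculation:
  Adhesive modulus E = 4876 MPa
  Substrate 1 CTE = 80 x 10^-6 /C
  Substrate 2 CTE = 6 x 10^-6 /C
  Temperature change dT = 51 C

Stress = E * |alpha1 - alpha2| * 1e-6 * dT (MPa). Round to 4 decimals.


delta_alpha = |80 - 6| = 74 x 10^-6/C
Stress = 4876 * 74e-6 * 51
= 18.4020 MPa

18.4020


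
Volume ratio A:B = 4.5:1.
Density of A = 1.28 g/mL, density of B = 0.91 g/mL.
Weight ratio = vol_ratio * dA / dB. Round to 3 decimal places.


Wt ratio = 4.5 * 1.28 / 0.91
= 6.330

6.330


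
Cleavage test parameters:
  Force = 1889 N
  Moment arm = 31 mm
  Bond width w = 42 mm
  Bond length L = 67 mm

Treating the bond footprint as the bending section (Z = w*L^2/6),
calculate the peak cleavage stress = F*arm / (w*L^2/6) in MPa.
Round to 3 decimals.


M = 1889 * 31 = 58559 N*mm
Z = 42 * 67^2 / 6 = 188538 / 6 mm^3
sigma = M / Z = 6 * 58559 / 188538 = 351354 / 188538
= 1.864 MPa

1.864


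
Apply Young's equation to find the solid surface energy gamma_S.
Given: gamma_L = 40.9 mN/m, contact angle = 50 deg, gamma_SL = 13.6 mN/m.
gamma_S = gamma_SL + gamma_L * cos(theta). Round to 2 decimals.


theta_rad = 50 * pi/180 = 0.872665
gamma_S = 13.6 + 40.9 * cos(0.872665)
= 39.89 mN/m

39.89


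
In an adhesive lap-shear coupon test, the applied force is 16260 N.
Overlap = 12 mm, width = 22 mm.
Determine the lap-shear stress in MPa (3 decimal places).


stress = F / (overlap * width)
= 16260 / (12 * 22)
= 61.591 MPa

61.591


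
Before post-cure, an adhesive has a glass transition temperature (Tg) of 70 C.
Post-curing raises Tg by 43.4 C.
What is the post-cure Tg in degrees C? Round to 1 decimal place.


Tg_post = Tg_base + delta_Tg
= 70 + 43.4
= 113.4 C

113.4


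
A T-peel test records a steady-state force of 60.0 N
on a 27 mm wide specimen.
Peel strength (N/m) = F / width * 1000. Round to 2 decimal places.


Peel strength = 60.0 / 27 * 1000
= 2222.22 N/m

2222.22


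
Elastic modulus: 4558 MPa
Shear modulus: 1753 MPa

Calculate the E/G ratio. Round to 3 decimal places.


E / G = 4558 / 1753 = 2.600

2.600


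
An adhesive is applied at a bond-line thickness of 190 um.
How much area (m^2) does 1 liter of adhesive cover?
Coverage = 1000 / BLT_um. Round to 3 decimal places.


Coverage = 1000 / 190 = 5.263 m^2

5.263


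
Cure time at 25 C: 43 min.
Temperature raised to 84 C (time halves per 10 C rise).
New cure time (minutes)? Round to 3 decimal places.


Acceleration factor = 2^(59/10) = 59.7141
New time = 43 / 59.7141 = 0.720 min

0.720


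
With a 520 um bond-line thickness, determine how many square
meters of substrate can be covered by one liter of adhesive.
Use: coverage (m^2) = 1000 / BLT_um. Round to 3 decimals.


Coverage = 1000 / 520 = 1.923 m^2

1.923


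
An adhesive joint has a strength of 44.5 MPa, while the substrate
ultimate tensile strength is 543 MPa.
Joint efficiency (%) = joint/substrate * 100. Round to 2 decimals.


Efficiency = 44.5 / 543 * 100
= 8.20%

8.20


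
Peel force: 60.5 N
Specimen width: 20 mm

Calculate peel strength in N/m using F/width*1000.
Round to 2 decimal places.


Peel strength = 60.5 / 20 * 1000 = 3025.00 N/m

3025.00


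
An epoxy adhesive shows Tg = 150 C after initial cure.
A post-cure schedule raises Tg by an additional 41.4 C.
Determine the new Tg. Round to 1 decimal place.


New Tg = 150 + 41.4
= 191.4 C

191.4


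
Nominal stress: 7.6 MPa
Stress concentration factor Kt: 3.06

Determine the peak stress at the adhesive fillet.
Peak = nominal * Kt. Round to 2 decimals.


Peak stress = 7.6 * 3.06
= 23.26 MPa

23.26


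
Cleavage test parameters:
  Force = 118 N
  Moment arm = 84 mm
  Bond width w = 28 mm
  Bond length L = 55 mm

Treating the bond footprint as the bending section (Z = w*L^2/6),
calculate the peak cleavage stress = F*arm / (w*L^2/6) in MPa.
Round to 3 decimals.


M = 118 * 84 = 9912 N*mm
Z = 28 * 55^2 / 6 = 84700 / 6 mm^3
sigma = M / Z = 6 * 9912 / 84700 = 59472 / 84700
= 0.702 MPa

0.702


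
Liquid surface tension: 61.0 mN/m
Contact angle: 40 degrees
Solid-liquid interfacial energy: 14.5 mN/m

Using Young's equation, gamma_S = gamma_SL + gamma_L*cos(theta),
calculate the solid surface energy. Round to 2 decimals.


gamma_S = 14.5 + 61.0 * cos(40)
= 61.23 mN/m

61.23


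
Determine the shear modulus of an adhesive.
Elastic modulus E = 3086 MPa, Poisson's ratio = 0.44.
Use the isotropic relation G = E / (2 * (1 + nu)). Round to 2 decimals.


G = 3086 / (2*(1+0.44)) = 3086 / 2.88
= 1071.53 MPa

1071.53


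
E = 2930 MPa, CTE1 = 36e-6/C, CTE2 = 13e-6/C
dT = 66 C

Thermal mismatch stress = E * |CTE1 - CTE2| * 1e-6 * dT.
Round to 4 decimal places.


= 2930 * 23e-6 * 66
= 4.4477 MPa

4.4477


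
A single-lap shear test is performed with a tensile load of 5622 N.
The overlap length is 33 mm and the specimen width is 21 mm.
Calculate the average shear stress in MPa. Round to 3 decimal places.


Shear stress = F / (overlap * width)
= 5622 / (33 * 21)
= 5622 / 693
= 8.113 MPa

8.113


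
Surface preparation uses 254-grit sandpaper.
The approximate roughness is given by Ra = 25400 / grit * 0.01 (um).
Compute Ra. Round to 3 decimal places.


Ra = 25400 / 254 * 0.01
= 254 / 254
= 1.000 um

1.000


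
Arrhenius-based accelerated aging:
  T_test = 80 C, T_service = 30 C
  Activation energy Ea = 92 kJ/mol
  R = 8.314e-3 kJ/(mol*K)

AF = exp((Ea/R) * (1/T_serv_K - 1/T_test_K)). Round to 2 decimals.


T_test_K = 353.15, T_serv_K = 303.15
AF = exp((92/8.314e-3) * (1/303.15 - 1/353.15))
= 175.58

175.58


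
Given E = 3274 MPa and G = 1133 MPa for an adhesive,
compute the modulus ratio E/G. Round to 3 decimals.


E/G ratio = 3274 / 1133 = 2.890

2.890


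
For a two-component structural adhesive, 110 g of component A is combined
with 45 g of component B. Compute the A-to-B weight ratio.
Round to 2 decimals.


Weight ratio A:B = 110 / 45
= 2.44

2.44


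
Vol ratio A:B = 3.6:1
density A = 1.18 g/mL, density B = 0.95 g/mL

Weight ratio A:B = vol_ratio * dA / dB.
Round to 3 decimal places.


Weight ratio = 3.6 * 1.18 / 0.95
= 4.472

4.472


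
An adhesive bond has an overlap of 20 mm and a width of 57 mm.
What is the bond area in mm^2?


Bond area = overlap * width
= 20 * 57
= 1140 mm^2

1140


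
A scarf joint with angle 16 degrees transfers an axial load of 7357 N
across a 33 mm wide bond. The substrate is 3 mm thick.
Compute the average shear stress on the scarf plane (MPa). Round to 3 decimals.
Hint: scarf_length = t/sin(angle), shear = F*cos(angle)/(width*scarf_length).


scarf_length = 3 / sin(16 deg) = 10.8839 mm
cos(16 deg) = 0.961262
shear stress = 7357 * 0.961262 / (33 * 10.8839)
= 19.690 MPa

19.690


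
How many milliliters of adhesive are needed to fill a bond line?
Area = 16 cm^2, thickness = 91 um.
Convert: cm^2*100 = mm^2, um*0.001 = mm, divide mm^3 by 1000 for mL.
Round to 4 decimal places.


= (16 * 100) * (91 * 0.001) / 1000
= 0.1456 mL

0.1456


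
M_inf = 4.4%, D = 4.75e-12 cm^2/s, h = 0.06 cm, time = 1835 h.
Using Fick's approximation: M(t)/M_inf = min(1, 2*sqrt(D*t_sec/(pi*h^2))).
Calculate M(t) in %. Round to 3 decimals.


t = 6606000 s
ratio = min(1, 2*sqrt(4.75e-12*6606000/(pi*0.0036)))
= 0.105346
M(t) = 4.4 * 0.105346 = 0.464%

0.464


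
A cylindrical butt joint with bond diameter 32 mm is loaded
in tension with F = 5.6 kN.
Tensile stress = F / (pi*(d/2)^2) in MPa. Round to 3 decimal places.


Area = pi * (32/2)^2 = 804.2477 mm^2
Stress = 5.6*1000 / 804.2477
= 6.963 MPa

6.963


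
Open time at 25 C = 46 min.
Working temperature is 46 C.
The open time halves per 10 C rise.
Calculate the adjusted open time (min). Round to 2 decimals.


factor = 2^((46 - 25) / 10) = 4.2871
ot = 46 / 4.2871 = 10.73 min

10.73


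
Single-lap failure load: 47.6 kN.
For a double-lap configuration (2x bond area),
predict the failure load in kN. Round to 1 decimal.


Failure load = 47.6 * 2 = 95.2 kN

95.2


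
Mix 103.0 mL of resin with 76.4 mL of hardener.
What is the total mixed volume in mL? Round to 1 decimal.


Total = 103.0 + 76.4 = 179.4 mL

179.4


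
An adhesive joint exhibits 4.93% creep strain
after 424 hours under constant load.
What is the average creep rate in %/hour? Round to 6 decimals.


Creep rate = strain / time
= 4.93 / 424
= 0.011627 %/h

0.011627


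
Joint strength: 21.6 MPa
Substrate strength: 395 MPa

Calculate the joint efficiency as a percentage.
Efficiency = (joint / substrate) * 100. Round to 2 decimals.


Efficiency = (21.6 / 395) * 100 = 5.47%

5.47


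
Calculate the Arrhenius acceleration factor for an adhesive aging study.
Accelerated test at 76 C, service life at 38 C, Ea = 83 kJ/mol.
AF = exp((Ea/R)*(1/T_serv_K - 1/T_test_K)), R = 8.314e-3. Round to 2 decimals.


T_test = 349.15 K, T_serv = 311.15 K
Ea/R = 83 / 0.008314 = 9983.16
AF = exp(9983.16 * (1/311.15 - 1/349.15))
= 32.85

32.85


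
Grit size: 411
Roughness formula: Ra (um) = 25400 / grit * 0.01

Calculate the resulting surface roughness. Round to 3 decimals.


Ra = 25400 / 411 * 0.01
= 0.618 um

0.618


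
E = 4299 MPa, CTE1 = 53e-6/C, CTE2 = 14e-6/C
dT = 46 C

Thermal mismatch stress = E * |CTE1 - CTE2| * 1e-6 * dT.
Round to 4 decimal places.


= 4299 * 39e-6 * 46
= 7.7124 MPa

7.7124


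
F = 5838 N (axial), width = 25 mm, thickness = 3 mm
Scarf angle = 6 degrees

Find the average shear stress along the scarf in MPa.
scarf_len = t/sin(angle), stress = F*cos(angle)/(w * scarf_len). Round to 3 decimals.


scarf_len = 3/sin(6 deg) = 28.7003
cos(6 deg) = 0.994522
stress = 5838*0.994522/(25*28.7003) = 8.092 MPa

8.092


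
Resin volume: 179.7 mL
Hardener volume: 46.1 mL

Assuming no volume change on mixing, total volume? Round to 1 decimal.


V_total = 179.7 + 46.1 = 225.8 mL

225.8


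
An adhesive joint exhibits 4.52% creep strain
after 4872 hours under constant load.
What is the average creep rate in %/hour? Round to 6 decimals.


Creep rate = strain / time
= 4.52 / 4872
= 0.000928 %/h

0.000928


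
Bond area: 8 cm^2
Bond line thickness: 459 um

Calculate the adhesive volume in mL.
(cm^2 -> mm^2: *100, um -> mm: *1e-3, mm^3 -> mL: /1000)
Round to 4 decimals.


V = 8*100 * 459*1e-3 / 1000
= 0.3672 mL

0.3672


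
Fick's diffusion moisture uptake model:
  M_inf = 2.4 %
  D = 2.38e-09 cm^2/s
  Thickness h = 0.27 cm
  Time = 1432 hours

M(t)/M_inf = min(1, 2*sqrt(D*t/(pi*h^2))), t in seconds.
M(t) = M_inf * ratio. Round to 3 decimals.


t_sec = 1432 * 3600 = 5155200
ratio = 2*sqrt(2.38e-09*5155200/(pi*0.27^2))
= min(1, 0.462916)
= 0.462916
M(t) = 2.4 * 0.462916 = 1.111 %

1.111


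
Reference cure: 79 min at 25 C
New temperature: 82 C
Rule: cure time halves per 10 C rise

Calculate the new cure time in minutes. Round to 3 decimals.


factor = 2^((82-25)/10) = 51.9842
t_new = 79 / 51.9842 = 1.520 min

1.520


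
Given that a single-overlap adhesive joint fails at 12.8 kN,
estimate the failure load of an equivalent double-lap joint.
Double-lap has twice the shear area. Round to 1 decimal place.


Double-lap factor = 2
Expected load = 12.8 * 2 = 25.6 kN

25.6


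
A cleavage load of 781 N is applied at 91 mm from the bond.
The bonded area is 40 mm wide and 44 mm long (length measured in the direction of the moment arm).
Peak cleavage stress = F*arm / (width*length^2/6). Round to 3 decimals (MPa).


Moment = 781 * 91 = 71071 N*mm
Section modulus = 40 * 1936 / 6 = 77440 / 6 mm^3
Stress = 71071 / (77440 / 6) = 426426 / 77440
= 5.507 MPa

5.507


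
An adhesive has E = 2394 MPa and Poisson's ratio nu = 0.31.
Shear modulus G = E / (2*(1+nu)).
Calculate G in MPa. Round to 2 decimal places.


G = 2394 / (2*(1+0.31))
= 2394 / 2.62
= 913.74 MPa

913.74


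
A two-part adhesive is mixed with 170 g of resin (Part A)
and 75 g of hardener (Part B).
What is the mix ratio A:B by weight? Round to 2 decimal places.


Mix ratio = mass_A / mass_B
= 170 / 75
= 2.27

2.27


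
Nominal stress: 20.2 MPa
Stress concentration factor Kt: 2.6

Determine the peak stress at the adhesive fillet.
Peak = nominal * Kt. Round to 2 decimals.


Peak stress = 20.2 * 2.6
= 52.52 MPa

52.52


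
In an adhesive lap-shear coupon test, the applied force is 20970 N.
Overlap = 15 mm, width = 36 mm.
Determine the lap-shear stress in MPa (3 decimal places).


stress = F / (overlap * width)
= 20970 / (15 * 36)
= 38.833 MPa

38.833


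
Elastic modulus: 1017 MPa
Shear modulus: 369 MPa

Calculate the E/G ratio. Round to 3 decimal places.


E / G = 1017 / 369 = 2.756

2.756


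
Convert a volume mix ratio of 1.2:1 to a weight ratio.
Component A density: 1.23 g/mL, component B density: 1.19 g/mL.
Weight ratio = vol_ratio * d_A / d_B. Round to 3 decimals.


= 1.2 * 1.23 / 1.19 = 1.240

1.240


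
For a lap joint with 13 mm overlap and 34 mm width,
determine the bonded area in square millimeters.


Area = 13 * 34 = 442 mm^2

442


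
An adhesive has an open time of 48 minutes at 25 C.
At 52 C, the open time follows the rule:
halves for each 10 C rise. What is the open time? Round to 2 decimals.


Factor = 2^((52-25)/10) = 6.4980
Open time = 48 / 6.4980 = 7.39 min

7.39


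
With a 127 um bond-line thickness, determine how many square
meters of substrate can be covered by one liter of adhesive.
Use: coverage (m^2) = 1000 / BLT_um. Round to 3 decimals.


Coverage = 1000 / 127 = 7.874 m^2

7.874


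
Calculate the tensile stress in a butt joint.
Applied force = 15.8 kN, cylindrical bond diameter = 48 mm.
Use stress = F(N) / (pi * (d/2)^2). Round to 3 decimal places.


A = pi * 24.0^2 = 1809.5574 mm^2
sigma = 15800.0 / 1809.5574 = 8.731 MPa

8.731


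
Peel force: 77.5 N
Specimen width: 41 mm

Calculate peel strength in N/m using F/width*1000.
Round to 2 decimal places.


Peel strength = 77.5 / 41 * 1000 = 1890.24 N/m

1890.24


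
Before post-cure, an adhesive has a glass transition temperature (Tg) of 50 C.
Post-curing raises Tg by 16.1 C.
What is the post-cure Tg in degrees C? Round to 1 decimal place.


Tg_post = Tg_base + delta_Tg
= 50 + 16.1
= 66.1 C

66.1


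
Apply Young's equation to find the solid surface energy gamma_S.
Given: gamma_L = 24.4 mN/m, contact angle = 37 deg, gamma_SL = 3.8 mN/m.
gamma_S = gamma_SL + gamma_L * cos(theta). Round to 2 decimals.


theta_rad = 37 * pi/180 = 0.645772
gamma_S = 3.8 + 24.4 * cos(0.645772)
= 23.29 mN/m

23.29


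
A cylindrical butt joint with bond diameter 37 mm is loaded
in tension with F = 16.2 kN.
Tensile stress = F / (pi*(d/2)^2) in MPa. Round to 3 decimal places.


Area = pi * (37/2)^2 = 1075.2101 mm^2
Stress = 16.2*1000 / 1075.2101
= 15.067 MPa

15.067


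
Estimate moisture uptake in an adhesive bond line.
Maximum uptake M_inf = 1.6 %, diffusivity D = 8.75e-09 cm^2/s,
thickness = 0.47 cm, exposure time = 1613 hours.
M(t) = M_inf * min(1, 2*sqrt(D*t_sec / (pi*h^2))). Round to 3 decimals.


Convert time: 1613 h = 5806800 s
ratio = min(1, 2*sqrt(8.75e-09*5806800/(pi*0.47^2)))
= 0.541165
M(t) = 1.6 * 0.541165 = 0.866%

0.866


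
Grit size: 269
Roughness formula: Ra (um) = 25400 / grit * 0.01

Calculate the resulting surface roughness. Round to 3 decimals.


Ra = 25400 / 269 * 0.01
= 0.944 um

0.944


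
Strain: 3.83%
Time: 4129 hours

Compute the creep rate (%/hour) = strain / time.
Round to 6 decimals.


Creep rate = 3.83 / 4129
= 0.000928 %/h

0.000928


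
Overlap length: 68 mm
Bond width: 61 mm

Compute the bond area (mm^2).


Bond area = 68 * 61 = 4148 mm^2

4148


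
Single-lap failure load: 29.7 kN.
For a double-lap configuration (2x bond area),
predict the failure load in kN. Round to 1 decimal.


Failure load = 29.7 * 2 = 59.4 kN

59.4


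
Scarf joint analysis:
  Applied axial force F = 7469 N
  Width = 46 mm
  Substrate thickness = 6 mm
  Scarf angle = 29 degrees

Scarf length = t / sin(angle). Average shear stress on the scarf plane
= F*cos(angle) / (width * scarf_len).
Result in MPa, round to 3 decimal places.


Scarf length = 6 / sin(29 deg) = 12.3760 mm
cos(29 deg) = 0.874620
Shear = 7469 * 0.874620 / (46 * 12.3760)
= 11.475 MPa

11.475


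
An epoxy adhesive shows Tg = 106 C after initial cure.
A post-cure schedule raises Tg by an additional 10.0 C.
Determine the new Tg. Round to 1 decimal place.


New Tg = 106 + 10.0
= 116.0 C

116.0


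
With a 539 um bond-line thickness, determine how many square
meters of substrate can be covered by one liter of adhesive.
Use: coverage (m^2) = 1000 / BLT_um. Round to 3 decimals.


Coverage = 1000 / 539 = 1.855 m^2

1.855


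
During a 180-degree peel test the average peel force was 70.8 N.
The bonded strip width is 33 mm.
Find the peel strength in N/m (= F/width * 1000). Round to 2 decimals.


Peel strength = F/width * 1000
= 70.8 / 33 * 1000
= 2145.45 N/m

2145.45


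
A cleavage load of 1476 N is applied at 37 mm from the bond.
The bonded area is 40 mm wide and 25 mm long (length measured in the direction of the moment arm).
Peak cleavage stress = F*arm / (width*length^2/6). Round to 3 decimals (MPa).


Moment = 1476 * 37 = 54612 N*mm
Section modulus = 40 * 625 / 6 = 25000 / 6 mm^3
Stress = 54612 / (25000 / 6) = 327672 / 25000
= 13.107 MPa

13.107


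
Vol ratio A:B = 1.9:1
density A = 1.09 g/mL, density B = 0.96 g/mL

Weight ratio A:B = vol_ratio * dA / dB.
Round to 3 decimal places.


Weight ratio = 1.9 * 1.09 / 0.96
= 2.157

2.157


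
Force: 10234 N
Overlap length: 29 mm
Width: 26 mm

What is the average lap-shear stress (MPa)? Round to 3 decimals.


Average shear stress = F / (overlap * width)
= 10234 / (29 * 26)
= 13.573 MPa

13.573


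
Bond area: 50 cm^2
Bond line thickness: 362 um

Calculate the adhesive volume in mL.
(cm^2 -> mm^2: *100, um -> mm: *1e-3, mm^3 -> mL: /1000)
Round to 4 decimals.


V = 50*100 * 362*1e-3 / 1000
= 1.8100 mL

1.8100


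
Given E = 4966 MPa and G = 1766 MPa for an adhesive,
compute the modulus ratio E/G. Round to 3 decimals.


E/G ratio = 4966 / 1766 = 2.812

2.812


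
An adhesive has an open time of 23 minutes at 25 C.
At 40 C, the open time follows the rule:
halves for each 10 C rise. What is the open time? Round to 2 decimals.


Factor = 2^((40-25)/10) = 2.8284
Open time = 23 / 2.8284 = 8.13 min

8.13


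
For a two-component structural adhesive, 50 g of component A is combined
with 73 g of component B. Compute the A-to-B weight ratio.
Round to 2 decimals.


Weight ratio A:B = 50 / 73
= 0.68

0.68


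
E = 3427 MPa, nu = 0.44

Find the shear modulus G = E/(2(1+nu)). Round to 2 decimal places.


G = 3427 / (2 * 1.44)
= 1189.93 MPa

1189.93


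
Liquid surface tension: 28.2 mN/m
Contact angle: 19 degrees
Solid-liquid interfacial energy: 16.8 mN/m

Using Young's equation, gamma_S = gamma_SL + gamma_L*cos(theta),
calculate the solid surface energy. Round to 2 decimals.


gamma_S = 16.8 + 28.2 * cos(19)
= 43.46 mN/m

43.46


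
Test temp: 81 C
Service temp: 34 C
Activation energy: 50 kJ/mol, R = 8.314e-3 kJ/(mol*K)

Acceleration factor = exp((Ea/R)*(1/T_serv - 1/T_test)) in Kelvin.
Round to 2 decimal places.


AF = exp((50/0.008314)*(1/307.15 - 1/354.15))
= 13.44

13.44


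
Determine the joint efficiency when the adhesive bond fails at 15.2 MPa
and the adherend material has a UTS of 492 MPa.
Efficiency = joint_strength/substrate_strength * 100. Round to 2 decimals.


Joint efficiency = 15.2 / 492 * 100
= 3.09%

3.09


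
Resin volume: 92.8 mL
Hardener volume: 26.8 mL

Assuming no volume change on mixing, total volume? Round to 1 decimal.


V_total = 92.8 + 26.8 = 119.6 mL

119.6


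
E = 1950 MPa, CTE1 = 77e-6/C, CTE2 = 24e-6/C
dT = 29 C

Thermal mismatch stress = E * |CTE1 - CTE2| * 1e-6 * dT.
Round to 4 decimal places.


= 1950 * 53e-6 * 29
= 2.9972 MPa

2.9972


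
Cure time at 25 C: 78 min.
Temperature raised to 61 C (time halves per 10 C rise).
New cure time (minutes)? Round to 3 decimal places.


Acceleration factor = 2^(36/10) = 12.1257
New time = 78 / 12.1257 = 6.433 min

6.433


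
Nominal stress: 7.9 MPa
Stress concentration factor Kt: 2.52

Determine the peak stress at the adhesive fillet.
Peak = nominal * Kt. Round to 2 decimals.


Peak stress = 7.9 * 2.52
= 19.91 MPa

19.91


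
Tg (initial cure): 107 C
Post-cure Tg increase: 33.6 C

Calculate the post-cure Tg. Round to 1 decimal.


Post-cure Tg = 107 + 33.6 = 140.6 C

140.6


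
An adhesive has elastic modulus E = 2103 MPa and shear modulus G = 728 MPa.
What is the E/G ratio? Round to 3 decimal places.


E/G = 2103 / 728 = 2.889

2.889


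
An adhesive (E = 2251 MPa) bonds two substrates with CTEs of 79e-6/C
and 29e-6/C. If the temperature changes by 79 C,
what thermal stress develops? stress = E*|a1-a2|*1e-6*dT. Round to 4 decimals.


Stress = 2251 * |79 - 29| * 1e-6 * 79
= 8.8915 MPa

8.8915


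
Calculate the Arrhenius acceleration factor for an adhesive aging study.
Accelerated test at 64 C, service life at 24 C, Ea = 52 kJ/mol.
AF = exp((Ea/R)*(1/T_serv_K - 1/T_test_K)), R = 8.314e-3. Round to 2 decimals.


T_test = 337.15 K, T_serv = 297.15 K
Ea/R = 52 / 0.008314 = 6254.51
AF = exp(6254.51 * (1/297.15 - 1/337.15))
= 12.15

12.15


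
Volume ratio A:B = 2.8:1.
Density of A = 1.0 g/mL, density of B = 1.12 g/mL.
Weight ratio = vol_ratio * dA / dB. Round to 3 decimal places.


Wt ratio = 2.8 * 1.0 / 1.12
= 2.500

2.500


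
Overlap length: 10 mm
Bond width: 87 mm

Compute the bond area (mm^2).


Bond area = 10 * 87 = 870 mm^2

870


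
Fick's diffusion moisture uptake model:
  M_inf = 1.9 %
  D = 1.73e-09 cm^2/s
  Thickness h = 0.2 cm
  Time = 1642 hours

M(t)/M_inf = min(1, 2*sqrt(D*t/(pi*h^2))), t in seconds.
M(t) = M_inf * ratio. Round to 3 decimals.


t_sec = 1642 * 3600 = 5911200
ratio = 2*sqrt(1.73e-09*5911200/(pi*0.2^2))
= min(1, 0.570540)
= 0.570540
M(t) = 1.9 * 0.570540 = 1.084 %

1.084


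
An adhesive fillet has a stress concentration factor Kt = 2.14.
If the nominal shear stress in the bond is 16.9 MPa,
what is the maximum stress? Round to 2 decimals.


Max stress = 16.9 * 2.14 = 36.17 MPa

36.17


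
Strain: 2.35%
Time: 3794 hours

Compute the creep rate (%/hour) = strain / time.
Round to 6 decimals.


Creep rate = 2.35 / 3794
= 0.000619 %/h

0.000619


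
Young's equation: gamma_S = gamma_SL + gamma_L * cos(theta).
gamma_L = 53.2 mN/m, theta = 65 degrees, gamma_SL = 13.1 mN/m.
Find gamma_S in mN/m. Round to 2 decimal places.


cos(65 deg) = 0.422618
gamma_S = 13.1 + 53.2 * 0.422618
= 35.58 mN/m

35.58


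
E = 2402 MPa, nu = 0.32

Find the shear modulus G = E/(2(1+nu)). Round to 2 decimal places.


G = 2402 / (2 * 1.32)
= 909.85 MPa

909.85


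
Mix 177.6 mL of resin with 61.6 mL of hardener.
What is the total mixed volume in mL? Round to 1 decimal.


Total = 177.6 + 61.6 = 239.2 mL

239.2


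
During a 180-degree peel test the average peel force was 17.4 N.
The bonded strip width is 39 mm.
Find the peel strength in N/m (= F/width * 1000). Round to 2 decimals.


Peel strength = F/width * 1000
= 17.4 / 39 * 1000
= 446.15 N/m

446.15


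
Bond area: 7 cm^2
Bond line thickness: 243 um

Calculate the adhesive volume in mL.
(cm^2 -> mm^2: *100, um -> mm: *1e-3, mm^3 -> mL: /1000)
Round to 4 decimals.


V = 7*100 * 243*1e-3 / 1000
= 0.1701 mL

0.1701


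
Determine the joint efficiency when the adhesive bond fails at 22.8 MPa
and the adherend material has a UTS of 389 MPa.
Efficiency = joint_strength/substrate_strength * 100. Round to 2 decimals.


Joint efficiency = 22.8 / 389 * 100
= 5.86%

5.86


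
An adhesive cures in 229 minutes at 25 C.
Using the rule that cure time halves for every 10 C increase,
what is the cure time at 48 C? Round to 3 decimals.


Factor = 2^((48 - 25) / 10) = 4.9246
Cure time = 229 / 4.9246
= 46.501 minutes

46.501


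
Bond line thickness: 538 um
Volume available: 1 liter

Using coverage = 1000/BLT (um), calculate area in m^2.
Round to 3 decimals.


1 L = 1e6 mm^3, thickness = 538 um = 0.538 mm
Area = 1e6 / 0.538 mm^2 = (1e6 / 0.538) / 1e6 m^2 = 1000 / 538 m^2
= 1.859 m^2

1.859


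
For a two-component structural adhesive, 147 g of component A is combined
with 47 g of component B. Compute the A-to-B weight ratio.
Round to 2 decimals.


Weight ratio A:B = 147 / 47
= 3.13

3.13


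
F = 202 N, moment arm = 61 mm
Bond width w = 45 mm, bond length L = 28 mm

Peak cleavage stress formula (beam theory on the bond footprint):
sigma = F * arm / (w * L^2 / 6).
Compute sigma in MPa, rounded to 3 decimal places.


sigma = (202 * 61) / (45 * 784 / 6)
= 12322 * 6 / 35280
= 73932 / 35280
= 2.096 MPa

2.096


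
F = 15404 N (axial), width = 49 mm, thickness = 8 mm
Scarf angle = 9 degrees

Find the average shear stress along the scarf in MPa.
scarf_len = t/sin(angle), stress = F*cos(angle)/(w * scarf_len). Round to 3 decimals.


scarf_len = 8/sin(9 deg) = 51.1396
cos(9 deg) = 0.987688
stress = 15404*0.987688/(49*51.1396) = 6.072 MPa

6.072


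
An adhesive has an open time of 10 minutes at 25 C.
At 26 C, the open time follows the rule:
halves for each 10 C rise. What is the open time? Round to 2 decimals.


Factor = 2^((26-25)/10) = 1.0718
Open time = 10 / 1.0718 = 9.33 min

9.33


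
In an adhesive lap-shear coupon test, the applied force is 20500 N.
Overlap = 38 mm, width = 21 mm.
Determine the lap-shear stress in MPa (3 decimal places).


stress = F / (overlap * width)
= 20500 / (38 * 21)
= 25.689 MPa

25.689


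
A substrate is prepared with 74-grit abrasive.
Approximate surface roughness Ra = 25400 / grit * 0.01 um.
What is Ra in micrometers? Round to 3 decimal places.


Ra = 25400 / 74 * 0.01 = 3.432 um

3.432
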